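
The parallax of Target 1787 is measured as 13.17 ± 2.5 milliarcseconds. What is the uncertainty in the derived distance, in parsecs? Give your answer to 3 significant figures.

d = 1/p, so σ_d = σ_p / p².
σ_d = 0.00250 / (0.01317)² = 0.00250 / 0.00017345 = 14.413 pc.

14.4 pc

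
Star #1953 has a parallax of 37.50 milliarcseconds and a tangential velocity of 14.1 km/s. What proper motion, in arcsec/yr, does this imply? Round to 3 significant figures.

d = 1/p = 1/0.03750″ = 26.667 pc.
μ = v_t / (4.74 d) = 14.1 / (4.74 × 26.667) = 14.1 / 126.4 = 0.11155 ″/yr.

0.112 arcsec/yr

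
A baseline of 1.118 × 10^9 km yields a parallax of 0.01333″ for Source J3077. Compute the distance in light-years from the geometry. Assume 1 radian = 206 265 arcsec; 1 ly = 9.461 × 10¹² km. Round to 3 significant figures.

θ = 0.01333″ = 0.01333/206265 = 6.4626 × 10^-8 rad.
d = B/θ = (1.118 × 10^9) / (6.4626 × 10^-8) = 1.7300 × 10^16 km = (1.7300 × 10^16) / (9.461 × 10^12) ly = 1828.6 ly.

1830 ly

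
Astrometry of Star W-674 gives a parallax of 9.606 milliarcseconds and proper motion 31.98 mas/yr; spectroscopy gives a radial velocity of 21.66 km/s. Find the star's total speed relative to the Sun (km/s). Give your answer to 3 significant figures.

d = 1/p = 1/0.009606″ = 104.1 pc.
μ = 31.98 mas/yr = 0.03198 ″/yr.
v_t = 4.740 μ d = 4.740 × 0.03198 × 104.1 = 15.78 km/s.
v = √(v_r² + v_t²) = √(21.66² + 15.78²) = √718.164 = 26.799 km/s.

26.8 km/s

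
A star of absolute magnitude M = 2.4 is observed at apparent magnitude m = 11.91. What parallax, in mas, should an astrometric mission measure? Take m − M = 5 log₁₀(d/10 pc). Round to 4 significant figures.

1.253 mas

m − M = 11.91 − 2.4 = 9.51.
d = 10^((m−M)/5 + 1) = 10^2.902 = 797.99 pc.
p = 1/d = 1/797.99 = 0.0012531 arcsec = 1.2531 mas.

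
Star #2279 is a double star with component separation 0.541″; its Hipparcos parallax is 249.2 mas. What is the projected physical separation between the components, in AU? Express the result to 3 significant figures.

d = 1/p = 1/0.2492″ = 4.0128 pc.
At distance d (pc), an angle of θ arcsec spans θ·d AU: s = 0.541 × 4.0128 = 2.1709 AU.

2.17 AU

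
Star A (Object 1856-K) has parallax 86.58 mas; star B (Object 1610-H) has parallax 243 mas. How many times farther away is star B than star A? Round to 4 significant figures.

Since d = 1/p, d_B/d_A = p_A/p_B.
= 86.58 / 243 = 0.3563.

0.3563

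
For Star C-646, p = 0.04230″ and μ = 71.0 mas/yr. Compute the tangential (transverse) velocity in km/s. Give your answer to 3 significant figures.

7.96 km/s

d = 1/p = 1/0.04230″ = 23.641 pc.
μ = 71.0 mas/yr = 0.0710 ″/yr.
v_t = 4.74 × μ × d = 4.74 × 0.0710 × 23.641 = 7.9561 km/s.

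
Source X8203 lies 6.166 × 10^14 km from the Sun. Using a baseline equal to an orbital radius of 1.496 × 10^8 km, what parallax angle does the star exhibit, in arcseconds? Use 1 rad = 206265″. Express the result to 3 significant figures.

θ ≈ B/d = (1.496 × 10^8) / (6.166 × 10^14) = 2.4262 × 10^-7 rad.
In arcseconds: 2.4262 × 10^-7 × 206265 = 0.050044″.

0.0500 arcsec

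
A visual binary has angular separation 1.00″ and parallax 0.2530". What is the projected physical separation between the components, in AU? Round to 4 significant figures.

3.953 AU

d = 1/p = 1/0.2530″ = 3.9526 pc.
At distance d (pc), an angle of θ arcsec spans θ·d AU: s = 1.00 × 3.9526 = 3.9526 AU.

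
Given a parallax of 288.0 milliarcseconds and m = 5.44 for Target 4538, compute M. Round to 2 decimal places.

M = 7.74

d = 1/p = 1/0.2880″ = 3.4722 pc.
m − M = 5 log₁₀(3.4722) − 5 = 2.7030 − 5 = -2.2970.
M = m − (m − M) = 5.44 − (-2.2970) = 7.74.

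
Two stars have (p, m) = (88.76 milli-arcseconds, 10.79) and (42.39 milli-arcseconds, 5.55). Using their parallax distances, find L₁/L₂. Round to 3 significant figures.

d₁ = 1/p₁ = 1/0.08876″ = 11.266 pc; d₂ = 1/p₂ = 1/0.04239″ = 23.59 pc.
M₁ = m₁ − 5 log₁₀ d₁ + 5 = 10.79 − 5.2588 + 5 = 10.5312.
M₂ = 5.55 − 6.8636 + 5 = 3.6864.
L₁/L₂ = 10^(0.4(M₂ − M₁)) = 10^(0.4 × (-6.8448)) = 10^(-2.73792) = 0.0018284.

L₁/L₂ = 0.00183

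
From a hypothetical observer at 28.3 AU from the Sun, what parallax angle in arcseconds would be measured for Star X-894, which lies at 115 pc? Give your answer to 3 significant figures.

p (arcsec) = B (AU) / d (pc).
p = 28.3 / 115 = 0.24609 arcsec.

0.246 arcsec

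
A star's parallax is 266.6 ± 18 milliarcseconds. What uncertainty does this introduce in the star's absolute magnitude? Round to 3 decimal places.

M = m − 5 log₁₀ d + 5 = m + 5 log₁₀ p + 5, so ∂M/∂p = 5/(p ln 10).
σ_M = (5/ln 10) · (σ_p/p) = 2.1715 × 18/266.6 = 2.1715 × 0.067517 = 0.14661.

σ_M = 0.147 mag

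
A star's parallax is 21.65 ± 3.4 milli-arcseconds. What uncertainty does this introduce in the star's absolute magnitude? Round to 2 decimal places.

σ_M = 0.34 mag

M = m − 5 log₁₀ d + 5 = m + 5 log₁₀ p + 5, so ∂M/∂p = 5/(p ln 10).
σ_M = (5/ln 10) · (σ_p/p) = 2.1715 × 3.4/21.65 = 2.1715 × 0.15704 = 0.34101.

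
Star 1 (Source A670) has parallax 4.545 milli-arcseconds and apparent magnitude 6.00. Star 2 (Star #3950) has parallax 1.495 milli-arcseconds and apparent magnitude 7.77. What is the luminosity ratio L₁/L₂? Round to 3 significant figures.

L₁/L₂ = 0.552

d₁ = 1/p₁ = 1/0.004545″ = 220.02 pc; d₂ = 1/p₂ = 1/0.001495″ = 668.9 pc.
M₁ = m₁ − 5 log₁₀ d₁ + 5 = 6.00 − 11.7123 + 5 = -0.7123.
M₂ = 7.77 − 14.1268 + 5 = -1.3568.
L₁/L₂ = 10^(0.4(M₂ − M₁)) = 10^(0.4 × (-0.6445)) = 10^(-0.25780) = 0.55233.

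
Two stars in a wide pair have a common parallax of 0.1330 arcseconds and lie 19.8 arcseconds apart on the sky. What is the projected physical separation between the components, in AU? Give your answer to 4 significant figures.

148.9 AU

d = 1/p = 1/0.1330″ = 7.5188 pc.
At distance d (pc), an angle of θ arcsec spans θ·d AU: s = 19.8 × 7.5188 = 148.87 AU.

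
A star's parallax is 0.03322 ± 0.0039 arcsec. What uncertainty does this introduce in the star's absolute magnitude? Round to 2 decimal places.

σ_M = 0.25 mag

M = m − 5 log₁₀ d + 5 = m + 5 log₁₀ p + 5, so ∂M/∂p = 5/(p ln 10).
σ_M = (5/ln 10) · (σ_p/p) = 2.1715 × 0.0039/0.03322 = 2.1715 × 0.1174 = 0.25493.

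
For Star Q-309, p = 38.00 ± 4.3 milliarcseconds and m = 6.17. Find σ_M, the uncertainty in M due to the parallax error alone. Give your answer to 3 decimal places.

σ_M = 0.246 mag

M = m − 5 log₁₀ d + 5 = m + 5 log₁₀ p + 5, so ∂M/∂p = 5/(p ln 10).
σ_M = (5/ln 10) · (σ_p/p) = 2.1715 × 4.3/38.00 = 2.1715 × 0.11316 = 0.24573.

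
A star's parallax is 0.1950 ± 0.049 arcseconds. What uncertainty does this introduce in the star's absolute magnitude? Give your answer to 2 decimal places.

σ_M = 0.55 mag

M = m − 5 log₁₀ d + 5 = m + 5 log₁₀ p + 5, so ∂M/∂p = 5/(p ln 10).
σ_M = (5/ln 10) · (σ_p/p) = 2.1715 × 0.049/0.1950 = 2.1715 × 0.25128 = 0.54565.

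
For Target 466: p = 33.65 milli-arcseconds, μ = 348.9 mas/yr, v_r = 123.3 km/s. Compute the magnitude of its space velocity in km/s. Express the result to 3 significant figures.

d = 1/p = 1/0.03365″ = 29.718 pc.
μ = 348.9 mas/yr = 0.3489 ″/yr.
v_t = 4.740 μ d = 4.740 × 0.3489 × 29.718 = 49.147 km/s.
v = √(v_r² + v_t²) = √(123.3² + 49.147²) = √17618.3 = 132.73 km/s.

133 km/s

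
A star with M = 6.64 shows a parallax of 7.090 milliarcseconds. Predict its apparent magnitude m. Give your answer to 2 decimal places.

d = 1/p = 1/0.007090″ = 141.04 pc.
m − M = 5 log₁₀ d − 5 = 5 log₁₀(141.04) − 5 = 10.7467 − 5 = 5.7467.
m = M + (m − M) = 6.64 + 5.7467 = 12.39.

m = 12.39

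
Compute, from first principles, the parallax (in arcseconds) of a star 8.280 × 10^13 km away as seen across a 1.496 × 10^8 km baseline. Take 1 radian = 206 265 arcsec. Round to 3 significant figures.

θ ≈ B/d = (1.496 × 10^8) / (8.280 × 10^13) = 1.8068 × 10^-6 rad.
In arcseconds: 1.8068 × 10^-6 × 206265 = 0.37268″.

0.373 arcsec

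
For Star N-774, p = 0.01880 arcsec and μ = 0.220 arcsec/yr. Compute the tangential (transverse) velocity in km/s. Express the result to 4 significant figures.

d = 1/p = 1/0.01880″ = 53.191 pc.
v_t = 4.74 × μ × d = 4.74 × 0.220 × 53.191 = 55.468 km/s.

55.47 km/s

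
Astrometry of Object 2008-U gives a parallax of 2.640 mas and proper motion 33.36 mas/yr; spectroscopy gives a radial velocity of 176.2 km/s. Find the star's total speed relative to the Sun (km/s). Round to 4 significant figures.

d = 1/p = 1/0.002640″ = 378.79 pc.
μ = 33.36 mas/yr = 0.03336 ″/yr.
v_t = 4.740 μ d = 4.740 × 0.03336 × 378.79 = 59.897 km/s.
v = √(v_r² + v_t²) = √(176.2² + 59.897²) = √34634.1 = 186.1 km/s.

186.1 km/s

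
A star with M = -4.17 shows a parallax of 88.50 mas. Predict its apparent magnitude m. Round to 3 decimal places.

m = -3.905

d = 1/p = 1/0.08850″ = 11.299 pc.
m − M = 5 log₁₀ d − 5 = 5 log₁₀(11.299) − 5 = 5.2652 − 5 = 0.2652.
m = M + (m − M) = -4.17 + 0.2652 = -3.905.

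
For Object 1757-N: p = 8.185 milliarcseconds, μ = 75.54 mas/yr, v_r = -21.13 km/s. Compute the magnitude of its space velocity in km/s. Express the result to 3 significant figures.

d = 1/p = 1/0.008185″ = 122.17 pc.
μ = 75.54 mas/yr = 0.07554 ″/yr.
v_t = 4.740 μ d = 4.740 × 0.07554 × 122.17 = 43.744 km/s.
v = √(v_r² + v_t²) = √((-21.13)² + 43.744²) = √2360.01 = 48.58 km/s.

48.6 km/s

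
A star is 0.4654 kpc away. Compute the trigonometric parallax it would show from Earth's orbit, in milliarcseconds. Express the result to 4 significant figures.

d = 0.4654 kpc = 465.4 pc.
p = 1/d = 1/465.4 = 0.0021487 arcsec.
= 0.0021487 × 1000 = 2.1487 mas.

2.149 mas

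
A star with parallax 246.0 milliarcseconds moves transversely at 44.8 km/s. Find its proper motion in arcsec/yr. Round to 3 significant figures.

2.33 arcsec/yr

d = 1/p = 1/0.2460″ = 4.065 pc.
μ = v_t / (4.74 d) = 44.8 / (4.74 × 4.065) = 44.8 / 19.268 = 2.3251 ″/yr.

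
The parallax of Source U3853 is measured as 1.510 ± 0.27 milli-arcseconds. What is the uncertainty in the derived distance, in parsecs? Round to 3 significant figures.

118 pc

d = 1/p, so σ_d = σ_p / p².
σ_d = 0.000270 / (0.001510)² = 0.000270 / 0.0000022801 = 118.42 pc.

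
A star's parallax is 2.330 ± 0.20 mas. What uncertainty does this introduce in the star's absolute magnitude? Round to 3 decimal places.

M = m − 5 log₁₀ d + 5 = m + 5 log₁₀ p + 5, so ∂M/∂p = 5/(p ln 10).
σ_M = (5/ln 10) · (σ_p/p) = 2.1715 × 0.20/2.330 = 2.1715 × 0.085837 = 0.1864.

σ_M = 0.186 mag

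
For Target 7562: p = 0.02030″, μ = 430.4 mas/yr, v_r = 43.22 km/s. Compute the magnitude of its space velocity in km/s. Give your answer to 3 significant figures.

109 km/s

d = 1/p = 1/0.02030″ = 49.261 pc.
μ = 430.4 mas/yr = 0.4304 ″/yr.
v_t = 4.740 μ d = 4.740 × 0.4304 × 49.261 = 100.5 km/s.
v = √(v_r² + v_t²) = √(43.22² + 100.5²) = √11968.2 = 109.4 km/s.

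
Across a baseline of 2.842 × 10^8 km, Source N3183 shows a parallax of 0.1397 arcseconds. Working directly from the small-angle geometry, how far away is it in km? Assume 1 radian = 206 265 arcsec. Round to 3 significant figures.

θ = 0.1397″ = 0.1397/206265 = 6.7728 × 10^-7 rad.
d = B/θ = (2.842 × 10^8) / (6.7728 × 10^-7) = 4.1962 × 10^14 km.

4.20 × 10^14 km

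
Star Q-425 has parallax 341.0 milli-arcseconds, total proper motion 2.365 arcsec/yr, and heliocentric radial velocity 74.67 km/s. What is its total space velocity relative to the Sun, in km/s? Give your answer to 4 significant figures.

d = 1/p = 1/0.3410″ = 2.9326 pc.
v_t = 4.740 μ d = 4.740 × 2.365 × 2.9326 = 32.875 km/s.
v = √(v_r² + v_t²) = √(74.67² + 32.875²) = √6656.37 = 81.587 km/s.

81.59 km/s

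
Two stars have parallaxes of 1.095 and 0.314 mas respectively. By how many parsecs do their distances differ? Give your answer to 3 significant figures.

d_A = 1/0.001095″ = 913.24 pc; d_B = 1/0.0003140″ = 3184.7 pc.
|d_B − d_A| = |3184.7 − 913.24| = 2271.5 pc.

2270 pc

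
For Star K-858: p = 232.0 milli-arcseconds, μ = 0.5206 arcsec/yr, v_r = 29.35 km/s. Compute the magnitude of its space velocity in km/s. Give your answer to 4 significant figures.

d = 1/p = 1/0.2320″ = 4.3103 pc.
v_t = 4.740 μ d = 4.740 × 0.5206 × 4.3103 = 10.636 km/s.
v = √(v_r² + v_t²) = √(29.35² + 10.636²) = √974.547 = 31.218 km/s.

31.22 km/s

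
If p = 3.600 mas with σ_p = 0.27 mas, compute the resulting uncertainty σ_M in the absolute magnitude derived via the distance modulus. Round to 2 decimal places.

σ_M = 0.16 mag

M = m − 5 log₁₀ d + 5 = m + 5 log₁₀ p + 5, so ∂M/∂p = 5/(p ln 10).
σ_M = (5/ln 10) · (σ_p/p) = 2.1715 × 0.27/3.600 = 2.1715 × 0.075 = 0.16286.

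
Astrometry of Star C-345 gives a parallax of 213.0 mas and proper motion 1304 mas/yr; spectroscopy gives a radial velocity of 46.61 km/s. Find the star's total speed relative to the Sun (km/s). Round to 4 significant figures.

54.91 km/s

d = 1/p = 1/0.2130″ = 4.6948 pc.
μ = 1304 mas/yr = 1.304 ″/yr.
v_t = 4.740 μ d = 4.740 × 1.304 × 4.6948 = 29.018 km/s.
v = √(v_r² + v_t²) = √(46.61² + 29.018²) = √3014.54 = 54.905 km/s.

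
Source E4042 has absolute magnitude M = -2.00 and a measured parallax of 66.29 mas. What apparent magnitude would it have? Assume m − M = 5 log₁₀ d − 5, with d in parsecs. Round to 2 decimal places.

d = 1/p = 1/0.06629″ = 15.085 pc.
m − M = 5 log₁₀ d − 5 = 5 log₁₀(15.085) − 5 = 5.8927 − 5 = 0.8927.
m = M + (m − M) = -2.00 + 0.8927 = -1.11.

m = -1.11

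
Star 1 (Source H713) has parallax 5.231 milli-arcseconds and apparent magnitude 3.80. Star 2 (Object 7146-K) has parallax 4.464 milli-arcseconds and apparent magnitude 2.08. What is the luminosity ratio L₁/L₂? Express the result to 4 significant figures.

L₁/L₂ = 0.1494

d₁ = 1/p₁ = 1/0.005231″ = 191.17 pc; d₂ = 1/p₂ = 1/0.004464″ = 224.01 pc.
M₁ = m₁ − 5 log₁₀ d₁ + 5 = 3.80 − 11.4071 + 5 = -2.6071.
M₂ = 2.08 − 11.7513 + 5 = -4.6713.
L₁/L₂ = 10^(0.4(M₂ − M₁)) = 10^(0.4 × (-2.0642)) = 10^(-0.82568) = 0.14939.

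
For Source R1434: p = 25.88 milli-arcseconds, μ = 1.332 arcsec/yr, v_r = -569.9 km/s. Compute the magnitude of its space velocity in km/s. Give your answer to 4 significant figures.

d = 1/p = 1/0.02588″ = 38.64 pc.
v_t = 4.740 μ d = 4.740 × 1.332 × 38.64 = 243.96 km/s.
v = √(v_r² + v_t²) = √((-569.9)² + 243.96²) = √384302 = 619.92 km/s.

619.9 km/s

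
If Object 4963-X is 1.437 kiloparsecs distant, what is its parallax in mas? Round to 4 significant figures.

d = 1.437 kpc = 1437 pc.
p = 1/d = 1/1437 = 0.00069589 arcsec.
= 0.00069589 × 1000 = 0.69589 mas.

0.6959 mas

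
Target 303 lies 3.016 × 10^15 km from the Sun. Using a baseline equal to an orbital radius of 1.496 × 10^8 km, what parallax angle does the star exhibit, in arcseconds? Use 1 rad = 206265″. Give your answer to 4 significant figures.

0.01023 arcsec

θ ≈ B/d = (1.496 × 10^8) / (3.016 × 10^15) = 4.9602 × 10^-8 rad.
In arcseconds: 4.9602 × 10^-8 × 206265 = 0.010231″.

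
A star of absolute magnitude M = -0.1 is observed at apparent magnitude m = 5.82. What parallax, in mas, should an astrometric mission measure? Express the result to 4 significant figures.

6.546 mas

m − M = 5.82 − (-0.1) = 5.92.
d = 10^((m−M)/5 + 1) = 10^2.184 = 152.76 pc.
p = 1/d = 1/152.76 = 0.0065462 arcsec = 6.5462 mas.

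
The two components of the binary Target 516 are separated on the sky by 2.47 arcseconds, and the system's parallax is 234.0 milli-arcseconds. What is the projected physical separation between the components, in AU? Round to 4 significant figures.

10.56 AU

d = 1/p = 1/0.2340″ = 4.2735 pc.
At distance d (pc), an angle of θ arcsec spans θ·d AU: s = 2.47 × 4.2735 = 10.556 AU.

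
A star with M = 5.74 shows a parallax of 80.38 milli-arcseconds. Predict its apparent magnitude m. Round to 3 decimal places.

d = 1/p = 1/0.08038″ = 12.441 pc.
m − M = 5 log₁₀ d − 5 = 5 log₁₀(12.441) − 5 = 5.4743 − 5 = 0.4743.
m = M + (m − M) = 5.74 + 0.4743 = 6.214.

m = 6.214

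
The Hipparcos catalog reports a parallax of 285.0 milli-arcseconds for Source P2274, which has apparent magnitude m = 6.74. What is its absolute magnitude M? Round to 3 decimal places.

d = 1/p = 1/0.2850″ = 3.5088 pc.
m − M = 5 log₁₀(3.5088) − 5 = 2.7258 − 5 = -2.2742.
M = m − (m − M) = 6.74 − (-2.2742) = 9.014.

M = 9.014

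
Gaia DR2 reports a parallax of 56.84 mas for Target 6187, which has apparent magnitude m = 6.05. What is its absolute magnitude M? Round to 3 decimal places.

M = 4.823

d = 1/p = 1/0.05684″ = 17.593 pc.
m − M = 5 log₁₀(17.593) − 5 = 6.2267 − 5 = 1.2267.
M = m − (m − M) = 6.05 − 1.2267 = 4.823.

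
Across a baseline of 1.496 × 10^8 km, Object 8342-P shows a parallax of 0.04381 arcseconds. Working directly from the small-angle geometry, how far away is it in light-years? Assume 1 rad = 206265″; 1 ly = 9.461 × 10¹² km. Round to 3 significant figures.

74.4 ly

θ = 0.04381″ = 0.04381/206265 = 2.1240 × 10^-7 rad.
d = B/θ = (1.496 × 10^8) / (2.1240 × 10^-7) = 7.0433 × 10^14 km = (7.0433 × 10^14) / (9.461 × 10^12) ly = 74.446 ly.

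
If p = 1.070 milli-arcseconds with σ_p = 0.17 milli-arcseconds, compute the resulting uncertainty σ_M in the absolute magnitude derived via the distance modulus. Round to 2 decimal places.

M = m − 5 log₁₀ d + 5 = m + 5 log₁₀ p + 5, so ∂M/∂p = 5/(p ln 10).
σ_M = (5/ln 10) · (σ_p/p) = 2.1715 × 0.17/1.070 = 2.1715 × 0.15888 = 0.34501.

σ_M = 0.35 mag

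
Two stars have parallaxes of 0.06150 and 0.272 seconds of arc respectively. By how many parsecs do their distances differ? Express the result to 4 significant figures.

d_A = 1/0.06150″ = 16.26 pc; d_B = 1/0.2720″ = 3.6765 pc.
|d_B − d_A| = |3.6765 − 16.26| = 12.584 pc.

12.58 pc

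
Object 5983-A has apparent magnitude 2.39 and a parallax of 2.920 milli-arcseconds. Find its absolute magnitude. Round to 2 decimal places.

M = -5.28

d = 1/p = 1/0.002920″ = 342.47 pc.
m − M = 5 log₁₀(342.47) − 5 = 12.6731 − 5 = 7.6731.
M = m − (m − M) = 2.39 − 7.6731 = -5.28.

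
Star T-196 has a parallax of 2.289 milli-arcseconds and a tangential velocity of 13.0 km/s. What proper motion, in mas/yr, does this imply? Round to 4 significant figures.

d = 1/p = 1/0.002289″ = 436.87 pc.
μ = v_t / (4.74 d) = 13.0 / (4.74 × 436.87) = 13.0 / 2070.8 = 0.0062778 ″/yr = 6.2778 mas/yr.

6.278 mas/yr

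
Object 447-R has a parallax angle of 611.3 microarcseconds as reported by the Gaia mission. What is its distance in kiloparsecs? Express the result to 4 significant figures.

1.636 kpc

p = 611.3 microarcseconds = 0.0006113 arcsec.
d = 1/p = 1/0.0006113 = 1635.9 pc.
= 1.6359 kpc.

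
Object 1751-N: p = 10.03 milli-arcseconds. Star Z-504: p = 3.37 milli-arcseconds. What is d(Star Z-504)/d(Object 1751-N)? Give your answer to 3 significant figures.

Since d = 1/p, d_B/d_A = p_A/p_B.
= 10.03 / 3.37 = 2.9763.

2.98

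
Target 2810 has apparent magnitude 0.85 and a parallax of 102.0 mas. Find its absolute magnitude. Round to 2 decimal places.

M = 0.89

d = 1/p = 1/0.1020″ = 9.8039 pc.
m − M = 5 log₁₀(9.8039) − 5 = 4.9570 − 5 = -0.0430.
M = m − (m − M) = 0.85 − (-0.0430) = 0.89.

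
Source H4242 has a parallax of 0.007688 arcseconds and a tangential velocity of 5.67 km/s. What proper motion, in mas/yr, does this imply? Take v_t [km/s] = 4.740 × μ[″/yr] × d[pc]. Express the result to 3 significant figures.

d = 1/p = 1/0.007688″ = 130.07 pc.
μ = v_t / (4.74 d) = 5.67 / (4.74 × 130.07) = 5.67 / 616.53 = 0.0091966 ″/yr = 9.1966 mas/yr.

9.20 mas/yr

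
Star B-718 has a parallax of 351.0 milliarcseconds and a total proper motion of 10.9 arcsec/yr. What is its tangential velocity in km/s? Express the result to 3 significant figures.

d = 1/p = 1/0.3510″ = 2.849 pc.
v_t = 4.74 × μ × d = 4.74 × 10.9 × 2.849 = 147.2 km/s.

147 km/s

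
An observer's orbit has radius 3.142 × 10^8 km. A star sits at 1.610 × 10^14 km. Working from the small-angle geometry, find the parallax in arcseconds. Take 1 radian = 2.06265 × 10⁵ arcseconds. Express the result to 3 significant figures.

0.403 arcsec

θ ≈ B/d = (3.142 × 10^8) / (1.610 × 10^14) = 1.9516 × 10^-6 rad.
In arcseconds: 1.9516 × 10^-6 × 206265 = 0.40255″.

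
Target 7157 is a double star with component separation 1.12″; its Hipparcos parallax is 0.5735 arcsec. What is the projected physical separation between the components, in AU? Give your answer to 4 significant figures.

d = 1/p = 1/0.5735″ = 1.7437 pc.
At distance d (pc), an angle of θ arcsec spans θ·d AU: s = 1.12 × 1.7437 = 1.9529 AU.

1.953 AU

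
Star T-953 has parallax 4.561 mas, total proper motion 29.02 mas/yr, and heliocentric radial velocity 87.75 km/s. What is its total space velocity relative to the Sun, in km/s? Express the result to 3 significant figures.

d = 1/p = 1/0.004561″ = 219.25 pc.
μ = 29.02 mas/yr = 0.02902 ″/yr.
v_t = 4.740 μ d = 4.740 × 0.02902 × 219.25 = 30.159 km/s.
v = √(v_r² + v_t²) = √(87.75² + 30.159²) = √8609.63 = 92.788 km/s.

92.8 km/s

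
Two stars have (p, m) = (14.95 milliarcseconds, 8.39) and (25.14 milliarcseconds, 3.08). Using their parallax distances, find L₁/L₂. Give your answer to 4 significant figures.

d₁ = 1/p₁ = 1/0.01495″ = 66.89 pc; d₂ = 1/p₂ = 1/0.02514″ = 39.777 pc.
M₁ = m₁ − 5 log₁₀ d₁ + 5 = 8.39 − 9.1268 + 5 = 4.2632.
M₂ = 3.08 − 7.9982 + 5 = 0.0818.
L₁/L₂ = 10^(0.4(M₂ − M₁)) = 10^(0.4 × (-4.1814)) = 10^(-1.67256) = 0.021254.

L₁/L₂ = 0.02125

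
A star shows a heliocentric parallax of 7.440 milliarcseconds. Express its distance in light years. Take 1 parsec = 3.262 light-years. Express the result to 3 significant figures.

p = 7.440 milliarcseconds = 0.007440 arcsec.
d = 1/p = 1/0.007440 = 134.41 pc.
In light-years: 134.41 × 3.262 = 438.45 ly.

438 light years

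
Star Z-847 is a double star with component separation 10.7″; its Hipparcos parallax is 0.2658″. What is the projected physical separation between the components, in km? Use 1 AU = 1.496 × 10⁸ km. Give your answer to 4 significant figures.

d = 1/p = 1/0.2658″ = 3.7622 pc.
At distance d (pc), an angle of θ arcsec spans θ·d AU: s = 10.7 × 3.7622 = 40.256 AU.
= 40.256 × 1.496 × 10⁸ km = 6.0223 × 10^9 km.

6.022 × 10^9 km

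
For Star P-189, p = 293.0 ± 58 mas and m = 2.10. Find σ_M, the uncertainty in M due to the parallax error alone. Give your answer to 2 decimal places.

M = m − 5 log₁₀ d + 5 = m + 5 log₁₀ p + 5, so ∂M/∂p = 5/(p ln 10).
σ_M = (5/ln 10) · (σ_p/p) = 2.1715 × 58/293.0 = 2.1715 × 0.19795 = 0.42985.

σ_M = 0.43 mag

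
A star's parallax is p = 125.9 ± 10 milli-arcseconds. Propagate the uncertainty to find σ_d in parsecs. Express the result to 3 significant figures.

d = 1/p, so σ_d = σ_p / p².
σ_d = 0.0100 / (0.1259)² = 0.0100 / 0.015851 = 0.63088 pc.

0.631 pc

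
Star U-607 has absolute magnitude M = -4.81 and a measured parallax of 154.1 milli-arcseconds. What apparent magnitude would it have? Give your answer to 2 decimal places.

d = 1/p = 1/0.1541″ = 6.4893 pc.
m − M = 5 log₁₀ d − 5 = 5 log₁₀(6.4893) − 5 = 4.0610 − 5 = -0.9390.
m = M + (m − M) = -4.81 + (-0.9390) = -5.75.

m = -5.75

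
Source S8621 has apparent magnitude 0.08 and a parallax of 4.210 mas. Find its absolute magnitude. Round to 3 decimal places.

d = 1/p = 1/0.004210″ = 237.53 pc.
m − M = 5 log₁₀(237.53) − 5 = 11.8786 − 5 = 6.8786.
M = m − (m − M) = 0.08 − 6.8786 = -6.799.

M = -6.799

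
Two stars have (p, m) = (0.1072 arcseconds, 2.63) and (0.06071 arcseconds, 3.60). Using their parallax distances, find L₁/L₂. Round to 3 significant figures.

d₁ = 1/p₁ = 1/0.1072″ = 9.3284 pc; d₂ = 1/p₂ = 1/0.06071″ = 16.472 pc.
M₁ = m₁ − 5 log₁₀ d₁ + 5 = 2.63 − 4.8490 + 5 = 2.7810.
M₂ = 3.60 − 6.0837 + 5 = 2.5163.
L₁/L₂ = 10^(0.4(M₂ − M₁)) = 10^(0.4 × (-0.2647)) = 10^(-0.10588) = 0.78365.

L₁/L₂ = 0.784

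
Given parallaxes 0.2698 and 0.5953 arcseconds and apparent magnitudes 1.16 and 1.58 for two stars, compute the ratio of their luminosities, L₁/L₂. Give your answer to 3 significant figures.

d₁ = 1/p₁ = 1/0.2698″ = 3.7064 pc; d₂ = 1/p₂ = 1/0.5953″ = 1.6798 pc.
M₁ = m₁ − 5 log₁₀ d₁ + 5 = 1.16 − 2.8448 + 5 = 3.3152.
M₂ = 1.58 − 1.1263 + 5 = 5.4537.
L₁/L₂ = 10^(0.4(M₂ − M₁)) = 10^(0.4 × 2.1385) = 10^0.85540 = 7.168.

L₁/L₂ = 7.17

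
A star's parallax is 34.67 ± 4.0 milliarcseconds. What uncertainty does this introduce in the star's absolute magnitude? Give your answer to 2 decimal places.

M = m − 5 log₁₀ d + 5 = m + 5 log₁₀ p + 5, so ∂M/∂p = 5/(p ln 10).
σ_M = (5/ln 10) · (σ_p/p) = 2.1715 × 4.0/34.67 = 2.1715 × 0.11537 = 0.25053.

σ_M = 0.25 mag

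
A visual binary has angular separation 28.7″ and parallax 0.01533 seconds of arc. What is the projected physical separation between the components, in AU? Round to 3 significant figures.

d = 1/p = 1/0.01533″ = 65.232 pc.
At distance d (pc), an angle of θ arcsec spans θ·d AU: s = 28.7 × 65.232 = 1872.2 AU.

1870 AU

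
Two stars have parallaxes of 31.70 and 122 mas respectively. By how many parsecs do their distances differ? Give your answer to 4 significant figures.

d_A = 1/0.03170″ = 31.546 pc; d_B = 1/0.1220″ = 8.1967 pc.
|d_B − d_A| = |8.1967 − 31.546| = 23.349 pc.

23.35 pc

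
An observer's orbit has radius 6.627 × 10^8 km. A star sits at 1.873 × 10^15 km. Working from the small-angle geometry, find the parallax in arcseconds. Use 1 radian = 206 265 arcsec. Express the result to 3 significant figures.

θ ≈ B/d = (6.627 × 10^8) / (1.873 × 10^15) = 3.5382 × 10^-7 rad.
In arcseconds: 3.5382 × 10^-7 × 206265 = 0.072981″.

0.0730 arcsec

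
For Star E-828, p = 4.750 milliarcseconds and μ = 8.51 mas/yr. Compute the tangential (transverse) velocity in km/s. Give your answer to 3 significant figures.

8.49 km/s

d = 1/p = 1/0.004750″ = 210.53 pc.
μ = 8.51 mas/yr = 0.00851 ″/yr.
v_t = 4.74 × μ × d = 4.74 × 0.00851 × 210.53 = 8.4922 km/s.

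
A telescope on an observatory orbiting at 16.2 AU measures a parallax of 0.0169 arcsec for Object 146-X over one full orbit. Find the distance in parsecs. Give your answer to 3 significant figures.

With baseline B (in AU) and parallax p (in arcsec), d = B/p parsecs.
d = 16.2 / 0.0169 = 958.58 pc.

959 pc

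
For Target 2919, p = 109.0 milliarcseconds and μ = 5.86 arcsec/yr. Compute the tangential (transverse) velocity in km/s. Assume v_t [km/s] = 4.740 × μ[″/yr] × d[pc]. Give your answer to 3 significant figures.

255 km/s

d = 1/p = 1/0.1090″ = 9.1743 pc.
v_t = 4.74 × μ × d = 4.74 × 5.86 × 9.1743 = 254.83 km/s.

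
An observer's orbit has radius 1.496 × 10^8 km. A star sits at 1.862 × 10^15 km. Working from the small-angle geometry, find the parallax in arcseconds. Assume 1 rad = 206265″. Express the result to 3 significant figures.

θ ≈ B/d = (1.496 × 10^8) / (1.862 × 10^15) = 8.0344 × 10^-8 rad.
In arcseconds: 8.0344 × 10^-8 × 206265 = 0.016572″.

0.0166 arcsec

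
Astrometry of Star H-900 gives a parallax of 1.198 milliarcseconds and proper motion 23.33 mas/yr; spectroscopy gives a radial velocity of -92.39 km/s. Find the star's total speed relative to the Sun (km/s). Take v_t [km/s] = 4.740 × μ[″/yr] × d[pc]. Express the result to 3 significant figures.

131 km/s

d = 1/p = 1/0.001198″ = 834.72 pc.
μ = 23.33 mas/yr = 0.02333 ″/yr.
v_t = 4.740 μ d = 4.740 × 0.02333 × 834.72 = 92.307 km/s.
v = √(v_r² + v_t²) = √((-92.39)² + 92.307²) = √17056.5 = 130.6 km/s.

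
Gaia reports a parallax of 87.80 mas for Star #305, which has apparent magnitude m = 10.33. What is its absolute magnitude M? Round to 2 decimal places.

M = 10.05

d = 1/p = 1/0.08780″ = 11.39 pc.
m − M = 5 log₁₀(11.39) − 5 = 5.2826 − 5 = 0.2826.
M = m − (m − M) = 10.33 − 0.2826 = 10.05.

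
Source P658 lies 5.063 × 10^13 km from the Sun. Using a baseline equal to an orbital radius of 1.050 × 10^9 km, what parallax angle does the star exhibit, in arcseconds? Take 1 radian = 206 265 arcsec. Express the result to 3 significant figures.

θ ≈ B/d = (1.050 × 10^9) / (5.063 × 10^13) = 2.0739 × 10^-5 rad.
In arcseconds: 2.0739 × 10^-5 × 206265 = 4.2777″.

4.28 arcsec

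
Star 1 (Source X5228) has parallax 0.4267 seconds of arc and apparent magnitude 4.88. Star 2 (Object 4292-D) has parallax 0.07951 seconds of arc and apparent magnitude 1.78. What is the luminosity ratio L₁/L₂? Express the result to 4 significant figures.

d₁ = 1/p₁ = 1/0.4267″ = 2.3436 pc; d₂ = 1/p₂ = 1/0.07951″ = 12.577 pc.
M₁ = m₁ − 5 log₁₀ d₁ + 5 = 4.88 − 1.8494 + 5 = 8.0306.
M₂ = 1.78 − 5.4979 + 5 = 1.2821.
L₁/L₂ = 10^(0.4(M₂ − M₁)) = 10^(0.4 × (-6.7485)) = 10^(-2.69940) = 0.001998.

L₁/L₂ = 0.001998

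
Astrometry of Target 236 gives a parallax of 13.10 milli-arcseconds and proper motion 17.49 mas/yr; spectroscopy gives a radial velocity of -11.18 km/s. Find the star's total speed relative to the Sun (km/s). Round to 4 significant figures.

12.85 km/s

d = 1/p = 1/0.01310″ = 76.336 pc.
μ = 17.49 mas/yr = 0.01749 ″/yr.
v_t = 4.740 μ d = 4.740 × 0.01749 × 76.336 = 6.3285 km/s.
v = √(v_r² + v_t²) = √((-11.18)² + 6.3285²) = √165.042 = 12.847 km/s.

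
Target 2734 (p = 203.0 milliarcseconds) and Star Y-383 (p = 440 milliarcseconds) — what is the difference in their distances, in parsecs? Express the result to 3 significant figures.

d_A = 1/0.2030″ = 4.9261 pc; d_B = 1/0.4400″ = 2.2727 pc.
|d_B − d_A| = |2.2727 − 4.9261| = 2.6534 pc.

2.65 pc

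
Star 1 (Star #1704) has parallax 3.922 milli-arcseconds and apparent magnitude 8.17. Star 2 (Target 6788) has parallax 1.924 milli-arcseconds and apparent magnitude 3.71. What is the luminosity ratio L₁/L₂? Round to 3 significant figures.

L₁/L₂ = 0.00396

d₁ = 1/p₁ = 1/0.003922″ = 254.97 pc; d₂ = 1/p₂ = 1/0.001924″ = 519.75 pc.
M₁ = m₁ − 5 log₁₀ d₁ + 5 = 8.17 − 12.0324 + 5 = 1.1376.
M₂ = 3.71 − 13.5790 + 5 = -4.8690.
L₁/L₂ = 10^(0.4(M₂ − M₁)) = 10^(0.4 × (-6.0066)) = 10^(-2.40264) = 0.0039569.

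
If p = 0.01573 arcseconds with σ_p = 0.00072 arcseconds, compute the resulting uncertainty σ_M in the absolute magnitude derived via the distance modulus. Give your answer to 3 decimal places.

M = m − 5 log₁₀ d + 5 = m + 5 log₁₀ p + 5, so ∂M/∂p = 5/(p ln 10).
σ_M = (5/ln 10) · (σ_p/p) = 2.1715 × 0.00072/0.01573 = 2.1715 × 0.045772 = 0.099394.

σ_M = 0.099 mag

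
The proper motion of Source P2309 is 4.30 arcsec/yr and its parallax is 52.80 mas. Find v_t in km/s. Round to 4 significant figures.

386.0 km/s

d = 1/p = 1/0.05280″ = 18.939 pc.
v_t = 4.74 × μ × d = 4.74 × 4.30 × 18.939 = 386.01 km/s.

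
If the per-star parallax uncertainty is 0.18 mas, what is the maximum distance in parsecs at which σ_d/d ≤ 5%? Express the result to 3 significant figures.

σ_d/d = σ_p/p, so the condition is σ_p/p ≤ 0.05, i.e. p ≥ σ_p/0.05.
p_min = 0.18/0.05 = 3.6 mas = 0.0036 arcsec.
d_max = 1/p_min = 1/0.0036 = 277.78 pc.

278 pc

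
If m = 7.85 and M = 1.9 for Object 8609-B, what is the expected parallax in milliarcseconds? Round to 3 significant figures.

6.46 mas

m − M = 7.85 − 1.9 = 5.95.
d = 10^((m−M)/5 + 1) = 10^2.190 = 154.88 pc.
p = 1/d = 1/154.88 = 0.0064566 arcsec = 6.4566 mas.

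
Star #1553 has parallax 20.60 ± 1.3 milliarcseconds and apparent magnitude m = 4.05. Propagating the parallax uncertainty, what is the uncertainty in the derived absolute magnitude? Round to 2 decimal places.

M = m − 5 log₁₀ d + 5 = m + 5 log₁₀ p + 5, so ∂M/∂p = 5/(p ln 10).
σ_M = (5/ln 10) · (σ_p/p) = 2.1715 × 1.3/20.60 = 2.1715 × 0.063107 = 0.13704.

σ_M = 0.14 mag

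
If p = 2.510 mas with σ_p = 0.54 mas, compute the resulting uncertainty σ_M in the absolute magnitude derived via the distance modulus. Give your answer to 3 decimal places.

M = m − 5 log₁₀ d + 5 = m + 5 log₁₀ p + 5, so ∂M/∂p = 5/(p ln 10).
σ_M = (5/ln 10) · (σ_p/p) = 2.1715 × 0.54/2.510 = 2.1715 × 0.21514 = 0.46718.

σ_M = 0.467 mag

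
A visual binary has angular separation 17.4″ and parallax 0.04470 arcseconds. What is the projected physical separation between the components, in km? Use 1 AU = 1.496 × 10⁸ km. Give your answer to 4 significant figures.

d = 1/p = 1/0.04470″ = 22.371 pc.
At distance d (pc), an angle of θ arcsec spans θ·d AU: s = 17.4 × 22.371 = 389.26 AU.
= 389.26 × 1.496 × 10⁸ km = 5.8233 × 10^10 km.

5.823 × 10^10 km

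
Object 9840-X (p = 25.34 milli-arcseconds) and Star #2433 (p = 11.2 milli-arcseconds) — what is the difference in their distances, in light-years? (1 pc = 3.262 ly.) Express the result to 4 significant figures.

d_A = 1/0.02534″ = 39.463 pc; d_B = 1/0.01120″ = 89.286 pc.
|d_B − d_A| = |89.286 − 39.463| = 49.823 pc = 49.823 × 3.262 ly = 162.52 ly.

162.5 ly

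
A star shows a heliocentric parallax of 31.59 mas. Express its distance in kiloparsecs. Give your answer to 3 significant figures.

0.0317 kpc

p = 31.59 mas = 0.03159 arcsec.
d = 1/p = 1/0.03159 = 31.656 pc.
= 0.031656 kpc.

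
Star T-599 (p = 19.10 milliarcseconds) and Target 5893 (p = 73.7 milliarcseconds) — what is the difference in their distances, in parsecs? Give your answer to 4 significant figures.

38.79 pc

d_A = 1/0.01910″ = 52.356 pc; d_B = 1/0.07370″ = 13.569 pc.
|d_B − d_A| = |13.569 − 52.356| = 38.787 pc.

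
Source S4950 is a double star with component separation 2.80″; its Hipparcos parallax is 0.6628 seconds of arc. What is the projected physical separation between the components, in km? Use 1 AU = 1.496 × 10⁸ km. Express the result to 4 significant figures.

d = 1/p = 1/0.6628″ = 1.5088 pc.
At distance d (pc), an angle of θ arcsec spans θ·d AU: s = 2.80 × 1.5088 = 4.2246 AU.
= 4.2246 × 1.496 × 10⁸ km = 6.3200 × 10^8 km.

6.320 × 10^8 km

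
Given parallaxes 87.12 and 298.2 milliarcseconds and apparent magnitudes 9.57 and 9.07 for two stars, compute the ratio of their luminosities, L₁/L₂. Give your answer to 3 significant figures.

d₁ = 1/p₁ = 1/0.08712″ = 11.478 pc; d₂ = 1/p₂ = 1/0.2982″ = 3.3535 pc.
M₁ = m₁ − 5 log₁₀ d₁ + 5 = 9.57 − 5.2993 + 5 = 9.2707.
M₂ = 9.07 − 2.6275 + 5 = 11.4425.
L₁/L₂ = 10^(0.4(M₂ − M₁)) = 10^(0.4 × 2.1718) = 10^0.86872 = 7.3913.

L₁/L₂ = 7.39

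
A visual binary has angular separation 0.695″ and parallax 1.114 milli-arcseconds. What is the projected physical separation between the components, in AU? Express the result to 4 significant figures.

623.9 AU

d = 1/p = 1/0.001114″ = 897.67 pc.
At distance d (pc), an angle of θ arcsec spans θ·d AU: s = 0.695 × 897.67 = 623.88 AU.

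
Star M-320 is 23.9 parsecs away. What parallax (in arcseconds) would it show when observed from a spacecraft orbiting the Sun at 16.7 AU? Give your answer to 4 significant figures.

0.6987 arcsec

p (arcsec) = B (AU) / d (pc).
p = 16.7 / 23.9 = 0.69874 arcsec.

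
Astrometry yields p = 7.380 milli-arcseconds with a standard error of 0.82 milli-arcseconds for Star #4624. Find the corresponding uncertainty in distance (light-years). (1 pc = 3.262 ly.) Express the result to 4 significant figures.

d = 1/p, so σ_d = σ_p / p².
σ_d = 0.000820 / (0.007380)² = 0.000820 / 0.000054464 = 15.056 pc = 15.056 × 3.262 ly = 49.113 ly.

49.11 ly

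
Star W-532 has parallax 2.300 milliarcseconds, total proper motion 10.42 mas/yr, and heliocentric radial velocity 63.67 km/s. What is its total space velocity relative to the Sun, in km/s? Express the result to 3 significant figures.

67.2 km/s

d = 1/p = 1/0.002300″ = 434.78 pc.
μ = 10.42 mas/yr = 0.01042 ″/yr.
v_t = 4.740 μ d = 4.740 × 0.01042 × 434.78 = 21.474 km/s.
v = √(v_r² + v_t²) = √(63.67² + 21.474²) = √4515 = 67.194 km/s.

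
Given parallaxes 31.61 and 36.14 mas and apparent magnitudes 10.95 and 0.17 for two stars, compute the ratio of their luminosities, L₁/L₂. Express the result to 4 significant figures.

d₁ = 1/p₁ = 1/0.03161″ = 31.636 pc; d₂ = 1/p₂ = 1/0.03614″ = 27.67 pc.
M₁ = m₁ − 5 log₁₀ d₁ + 5 = 10.95 − 7.5009 + 5 = 8.4491.
M₂ = 0.17 − 7.2100 + 5 = -2.0400.
L₁/L₂ = 10^(0.4(M₂ − M₁)) = 10^(0.4 × (-10.4891)) = 10^(-4.19564) = 0.000063732.

L₁/L₂ = 6.373 × 10^-5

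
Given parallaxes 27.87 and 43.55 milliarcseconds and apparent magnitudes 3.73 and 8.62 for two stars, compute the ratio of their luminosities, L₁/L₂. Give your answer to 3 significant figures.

d₁ = 1/p₁ = 1/0.02787″ = 35.881 pc; d₂ = 1/p₂ = 1/0.04355″ = 22.962 pc.
M₁ = m₁ − 5 log₁₀ d₁ + 5 = 3.73 − 7.7743 + 5 = 0.9557.
M₂ = 8.62 − 6.8050 + 5 = 6.8150.
L₁/L₂ = 10^(0.4(M₂ − M₁)) = 10^(0.4 × 5.8593) = 10^2.34372 = 220.66.

L₁/L₂ = 221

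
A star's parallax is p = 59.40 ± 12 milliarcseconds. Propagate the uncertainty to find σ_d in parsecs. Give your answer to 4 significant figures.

3.401 pc

d = 1/p, so σ_d = σ_p / p².
σ_d = 0.0120 / (0.05940)² = 0.0120 / 0.0035284 = 3.401 pc.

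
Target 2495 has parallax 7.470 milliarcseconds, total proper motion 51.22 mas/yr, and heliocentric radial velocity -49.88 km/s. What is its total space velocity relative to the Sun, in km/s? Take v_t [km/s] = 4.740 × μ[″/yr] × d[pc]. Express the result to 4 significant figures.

d = 1/p = 1/0.007470″ = 133.87 pc.
μ = 51.22 mas/yr = 0.05122 ″/yr.
v_t = 4.740 μ d = 4.740 × 0.05122 × 133.87 = 32.501 km/s.
v = √(v_r² + v_t²) = √((-49.88)² + 32.501²) = √3544.33 = 59.534 km/s.

59.53 km/s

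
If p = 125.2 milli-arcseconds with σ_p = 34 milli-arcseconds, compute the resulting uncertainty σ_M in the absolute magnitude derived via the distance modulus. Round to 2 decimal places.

σ_M = 0.59 mag

M = m − 5 log₁₀ d + 5 = m + 5 log₁₀ p + 5, so ∂M/∂p = 5/(p ln 10).
σ_M = (5/ln 10) · (σ_p/p) = 2.1715 × 34/125.2 = 2.1715 × 0.27157 = 0.58971.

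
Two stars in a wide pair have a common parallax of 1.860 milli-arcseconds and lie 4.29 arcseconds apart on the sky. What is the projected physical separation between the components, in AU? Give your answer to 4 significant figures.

d = 1/p = 1/0.001860″ = 537.63 pc.
At distance d (pc), an angle of θ arcsec spans θ·d AU: s = 4.29 × 537.63 = 2306.4 AU.

2306 AU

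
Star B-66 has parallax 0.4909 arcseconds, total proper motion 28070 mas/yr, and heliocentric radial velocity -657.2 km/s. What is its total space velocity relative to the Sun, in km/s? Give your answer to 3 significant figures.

d = 1/p = 1/0.4909″ = 2.0371 pc.
μ = 28070 mas/yr = 28.07 ″/yr.
v_t = 4.740 μ d = 4.740 × 28.07 × 2.0371 = 271.04 km/s.
v = √(v_r² + v_t²) = √((-657.2)² + 271.04²) = √505375 = 710.9 km/s.

711 km/s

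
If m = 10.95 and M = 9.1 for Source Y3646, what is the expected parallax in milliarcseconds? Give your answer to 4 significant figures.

m − M = 10.95 − 9.1 = 1.85.
d = 10^((m−M)/5 + 1) = 10^1.370 = 23.442 pc.
p = 1/d = 1/23.442 = 0.042658 arcsec = 42.658 mas.

42.66 mas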